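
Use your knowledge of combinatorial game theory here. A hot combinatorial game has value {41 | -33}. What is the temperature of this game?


The game is {41 | -33}, a switch {a | b} with numbers a > b.
Cooling {a | b} by t gives {a - t | b + t}, which stops being hot when a - t = b + t, i.e. at t = (a - b)/2. So the temperature of a switch is (a - b)/2.
Temperature = (Left option - Right option) / 2
= (41 - (-33)) / 2
= 74 / 2
= 37

37


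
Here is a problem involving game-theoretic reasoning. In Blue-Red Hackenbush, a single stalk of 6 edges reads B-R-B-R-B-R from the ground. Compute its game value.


Edges (from ground): B-R-B-R-B-R
By Berlekamp's sign-expansion rule, a Blue-Red Hackenbush stalk has the value of the surreal number whose sign sequence is the edge sequence with B -> + and R -> -.
Sign sequence: +-+-+-
Trace the sign expansion in the surreal number tree, starting from 0:
Edge 1: B (sign +) -> bounds (0, +inf), value = 1
Edge 2: R (sign -) -> bounds (0, 1), value = 1/2
Edge 3: B (sign +) -> bounds (1/2, 1), value = 3/4
Edge 4: R (sign -) -> bounds (1/2, 3/4), value = 5/8
Edge 5: B (sign +) -> bounds (5/8, 3/4), value = 11/16
Edge 6: R (sign -) -> bounds (5/8, 11/16), value = 21/32
Game value = 21/32

21/32


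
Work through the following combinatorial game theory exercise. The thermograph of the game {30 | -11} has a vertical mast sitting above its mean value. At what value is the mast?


Game = {30 | -11}, a switch {a | b} with numbers a > b.
Its thermograph has left wall a - t and right wall b + t, which meet at t = (a - b)/2, where both equal (a + b)/2. So the mast (mean value) is at (a + b)/2.
Mean = (30 + (-11))/2 = 19/2 = 19/2

19/2


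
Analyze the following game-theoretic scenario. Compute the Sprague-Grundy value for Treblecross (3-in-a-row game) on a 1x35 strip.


Treblecross: place X on empty cells; 3-in-a-row wins.
Playing within two cells of an existing X lets the opponent win at once, so sensible play treats the cells i-2..i+2 around each X as dead. The player left with no safe cell loses, so this is a normal-play take-away game on strips of safe cells.
Placing X at cell i (0-indexed) of a strip of k safe cells leaves independent strips of sizes max(0, i-2) and max(0, k-i-3). Hence G(k) = mex{ G(max(0,i-2)) XOR G(max(0,k-i-3)) : 0 <= i < k }, with G(0) = 0.
G(1): splits (0,0):0^0=0 -> mex({0}) = 1
G(2): splits (0,0):0^0=0 -> mex({0}) = 1
G(3): splits (0,0):0^0=0 -> mex({0}) = 1
G(4): splits (0,1):0^1=1 (0,0):0^0=0 -> mex({0, 1}) = 2
G(5): splits (0,2):0^1=1 (0,1):0^1=1 (0,0):0^0=0 -> mex({0, 1}) = 2
G(6) = mex({1}) = 0
G(7) = mex({0, 1, 2}) = 3
G(8) = mex({0, 1, 2}) = 3
G(9) = mex({0, 2}) = 1
G(10) = mex({0, 2, 3}) = 1
G(11) = mex({0, 3}) = 1
G(12) = mex({1, 3}) = 0
G(13) = mex({0, 1, 2, 3}) = 4
G(14) = mex({0, 1, 2}) = 3
G(15) = mex({0, 1, 2}) = 3
G(16) = mex({0, 1, 2, 4}) = 3
G(17) = mex({0, 1, 3, 4}) = 2
G(18) = mex({0, 1, 3, 4}) = 2
G(19) = mex({0, 1, 3, 5}) = 2
G(20) = mex({0, 1, 2, 3, 5}) = 4
G(21) = mex({0, 1, 2, 3, 5}) = 4
G(22) = mex({1, 2, 6}) = 0
G(23) = mex({0, 1, 2, 3, 4, 6}) = 5
G(24) = mex({0, 1, 2, 3, 4}) = 5
G(25) = mex({0, 1, 3, 4, 7}) = 2
G(26) = mex({0, 1, 3, 4, 5, 7}) = 2
G(27) = mex({0, 1, 3, 5}) = 2
G(28) = mex({0, 1, 2, 5}) = 3
G(29) = mex({0, 1, 2, 4, 5, 6}) = 3
G(30) = mex({1, 2, 4, 6}) = 0
G(31) = mex({0, 1, 2, 3, 4, 6}) = 5
G(32) = mex({1, 2, 3, 4, 7}) = 0
G(33) = mex({0, 3, 7}) = 1
G(34) = mex({0, 2, 3, 5, 7}) = 1
G(35) = mex({0, 2, 3, 5, 6}) = 1
Therefore G(35) = 1.

1


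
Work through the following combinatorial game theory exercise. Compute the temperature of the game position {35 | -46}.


The game is {35 | -46}, a switch {a | b} with numbers a > b.
Cooling {a | b} by t gives {a - t | b + t}, which stops being hot when a - t = b + t, i.e. at t = (a - b)/2. So the temperature of a switch is (a - b)/2.
Temperature = (Left option - Right option) / 2
= (35 - (-46)) / 2
= 81 / 2
= 81/2

81/2


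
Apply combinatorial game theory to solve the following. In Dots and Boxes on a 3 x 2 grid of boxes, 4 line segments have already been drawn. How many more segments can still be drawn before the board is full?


Grid: 3 x 2 boxes, i.e. 4 rows and 3 columns of dots.
Horizontal edges: (rows + 1) * cols = 4 * 2 = 8
Vertical edges: rows * (cols + 1) = 3 * 3 = 9
Total edges: 8 + 9 = 17
Edges drawn: 4
Remaining: 17 - 4 = 13

13


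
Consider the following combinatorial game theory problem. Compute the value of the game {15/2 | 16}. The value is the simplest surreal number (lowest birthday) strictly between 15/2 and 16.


Left options: {15/2}, max = 15/2
Right options: {16}, min = 16
All options are numbers and max(Left) < min(Right), so by the simplicity theorem the value is the simplest (earliest-born) number strictly between 15/2 and 16.
Integers 8 through 15 all lie strictly between 15/2 and 16.
Among integers, the simplest (lowest birthday = smallest |n|; 0 is born on day 0, +-n on day n) is 8.
No non-integer in the interval can be simpler: if x is a non-integer in the interval, then floor(x) or ceil(x) also lies in the interval (the interval contains an integer), and both are proper prefixes of x's sign expansion, i.e. born earlier. So the game value is 8.
Game value = 8

8


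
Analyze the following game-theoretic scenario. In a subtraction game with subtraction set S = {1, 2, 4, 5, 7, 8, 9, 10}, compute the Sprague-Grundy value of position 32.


The subtraction set is S = {1, 2, 4, 5, 7, 8, 9, 10}.
G(k) = mex{ G(k - s) : s in S, s <= k }. We compute iteratively: G(0) = 0.
G(1) = mex({0}) = 1
G(2) = mex({0, 1}) = 2
G(3) = mex({1, 2}) = 0
G(4) = mex({0, 2}) = 1
G(5) = mex({0, 1}) = 2
G(6) = mex({1, 2}) = 0
G(7) = mex({0, 2}) = 1
G(8) = mex({0, 1}) = 2
G(9) = mex({0, 1, 2}) = 3
G(10) = mex({0, 1, 2, 3}) = 4
G(11) = mex({0, 1, 2, 3, 4}) = 5
G(12) = mex({0, 1, 2, 4, 5}) = 3
G(13) = mex({0, 1, 2, 3, 5}) = 4
G(14) = mex({0, 1, 2, 3, 4}) = 5
G(15) = mex({0, 1, 2, 4, 5}) = 3
G(16) = mex({0, 1, 2, 3, 5}) = 4
G(17) = mex({1, 2, 3, 4}) = 0
G(18) = mex({0, 2, 3, 4, 5}) = 1
G(19) = mex({0, 1, 3, 4, 5}) = 2
G(20) = mex({1, 2, 3, 4, 5}) = 0
G(21) = mex({0, 2, 3, 4, 5}) = 1
G(22) = mex({0, 1, 3, 4, 5}) = 2
G(23) = mex({1, 2, 3, 4, 5}) = 0
G(24) = mex({0, 2, 3, 4, 5}) = 1
G(25) = mex({0, 1, 3, 4}) = 2
G(26) = mex({0, 1, 2, 4}) = 3
Observe that G(17)..G(26) = 0, 1, 2, 0, 1, 2, 0, 1, 2, 3 repeats G(0)..G(9) = 0, 1, 2, 0, 1, 2, 0, 1, 2, 3.
For k >= max(S) = 10, G(k) is determined by the previous 10 values G(k-10)..G(k-1); a window of 10 consecutive values has recurred shifted by 17, so by induction G(k + 17) = G(k) for all k >= 0: the sequence is periodic from the start with period 17.
One period: G(0..16) = 0, 1, 2, 0, 1, 2, 0, 1, 2, 3, 4, 5, 3, 4, 5, 3, 4.
32 mod 17 = 15, so G(32) = G(15) = 3.

3


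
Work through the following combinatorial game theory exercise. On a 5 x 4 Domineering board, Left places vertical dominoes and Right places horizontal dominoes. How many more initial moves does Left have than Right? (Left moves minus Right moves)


Board is 5 x 4 (rows x cols).
Left (vertical) placements: (rows-1) * cols = 4 * 4 = 16
Right (horizontal) placements: rows * (cols-1) = 5 * 3 = 15
Advantage = Left - Right = 16 - 15 = 1

1


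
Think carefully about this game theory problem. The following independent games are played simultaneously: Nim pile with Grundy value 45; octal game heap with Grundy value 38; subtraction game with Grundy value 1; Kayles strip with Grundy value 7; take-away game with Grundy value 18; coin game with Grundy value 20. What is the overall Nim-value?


By the Sprague-Grundy theorem, the Grundy value of a sum of games is the XOR of individual Grundy values.
Nim pile: Grundy value = 45. Running XOR: 0 XOR 45 = 45
octal game heap: Grundy value = 38. Running XOR: 45 XOR 38 = 11
subtraction game: Grundy value = 1. Running XOR: 11 XOR 1 = 10
Kayles strip: Grundy value = 7. Running XOR: 10 XOR 7 = 13
take-away game: Grundy value = 18. Running XOR: 13 XOR 18 = 31
coin game: Grundy value = 20. Running XOR: 31 XOR 20 = 11
The combined Grundy value is 11.

11


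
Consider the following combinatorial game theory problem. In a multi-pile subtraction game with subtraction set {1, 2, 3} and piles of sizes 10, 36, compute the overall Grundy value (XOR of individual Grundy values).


Subtraction set: {1, 2, 3}
For this subtraction set, G(n) = n mod 4 (period = max + 1 = 4).
Pile 1 (size 10): G(10) = 10 mod 4 = 2
Pile 2 (size 36): G(36) = 36 mod 4 = 0
Total Grundy value = XOR of all: 2 XOR 0 = 2

2


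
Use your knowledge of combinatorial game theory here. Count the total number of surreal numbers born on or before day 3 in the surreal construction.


Day 0: {|} = 0 is born. Count = 1.
Day n: the number of surreal numbers born by day n is 2^(n+1) - 1.
By day 0: 2^1 - 1 = 1
By day 1: 2^2 - 1 = 3
By day 2: 2^3 - 1 = 7
By day 3: 2^4 - 1 = 15
By day 3: 15 surreal numbers.

15


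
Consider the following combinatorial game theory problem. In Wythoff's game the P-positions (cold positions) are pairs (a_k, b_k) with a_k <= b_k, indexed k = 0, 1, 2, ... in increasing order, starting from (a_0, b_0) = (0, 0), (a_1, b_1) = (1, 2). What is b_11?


By Wythoff's theorem, a_k = floor(k * phi) and b_k = floor(k * phi^2) = a_k + k, where phi = (1 + sqrt(5))/2 is the golden ratio.
phi = (1 + sqrt(5))/2 = 1.618034
phi^2 = phi + 1 = 2.618034
k = 11
k * phi^2 = 11 * 2.618034 = 28.798374
b_11 = floor(k * phi^2) = 28 (check: a_11 + k = 17 + 11 = 28)

28


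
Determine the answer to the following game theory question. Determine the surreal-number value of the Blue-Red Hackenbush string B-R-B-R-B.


Edges (from ground): B-R-B-R-B
By Berlekamp's sign-expansion rule, a Blue-Red Hackenbush stalk has the value of the surreal number whose sign sequence is the edge sequence with B -> + and R -> -.
Sign sequence: +-+-+
Trace the sign expansion in the surreal number tree, starting from 0:
Edge 1: B (sign +) -> bounds (0, +inf), value = 1
Edge 2: R (sign -) -> bounds (0, 1), value = 1/2
Edge 3: B (sign +) -> bounds (1/2, 1), value = 3/4
Edge 4: R (sign -) -> bounds (1/2, 3/4), value = 5/8
Edge 5: B (sign +) -> bounds (5/8, 3/4), value = 11/16
Game value = 11/16

11/16


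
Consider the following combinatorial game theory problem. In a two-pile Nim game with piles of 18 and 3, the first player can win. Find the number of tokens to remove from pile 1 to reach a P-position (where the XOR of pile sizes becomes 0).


Piles: 18 and 3
Current XOR: 18 XOR 3 = 17 (non-zero, so this is an N-position).
To make the XOR zero, we need to find a move that balances the piles.
For pile 1 (size 18): target = 18 XOR 17 = 3
We reduce pile 1 from 18 to 3.
Tokens removed: 18 - 3 = 15
Verification: 3 XOR 3 = 0

15


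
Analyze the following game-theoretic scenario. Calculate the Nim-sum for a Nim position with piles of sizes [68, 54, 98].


We need the XOR (exclusive or) of all pile sizes.
After XOR-ing pile 1 (size 68): 0 XOR 68 = 68
After XOR-ing pile 2 (size 54): 68 XOR 54 = 114
After XOR-ing pile 3 (size 98): 114 XOR 98 = 16
The Nim-value of this position is 16.

16


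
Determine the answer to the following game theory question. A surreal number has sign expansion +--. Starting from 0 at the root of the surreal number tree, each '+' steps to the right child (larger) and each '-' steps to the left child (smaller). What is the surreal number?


Sign expansion: +--
Rule: track bounds (lo, hi), initially (-inf, +inf). On '+', the current value becomes lo and we move to the simplest number in (value, hi): value + 1 if hi = +inf, otherwise the midpoint (value + hi)/2. On '-', the current value becomes hi and we move to value - 1 if lo = -inf, otherwise the midpoint (lo + value)/2.
Start at 0.
Step 1: sign = +, move right. Bounds: (0, +inf). Value = 1
Step 2: sign = -, move left. Bounds: (0, 1). Value = 1/2
Step 3: sign = -, move left. Bounds: (0, 1/2). Value = 1/4
The surreal number with sign expansion +-- is 1/4.

1/4


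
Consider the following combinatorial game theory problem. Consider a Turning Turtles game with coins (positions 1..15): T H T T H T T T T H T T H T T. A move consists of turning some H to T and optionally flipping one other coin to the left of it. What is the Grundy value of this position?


Coins: T H T T H T T T T H T T H T T
Key fact: a single head at position k behaves exactly like a Nim heap of size k (turning it to T and optionally flipping a coin at j < k corresponds to moving the heap from k to j, or to 0), and heads combine as a disjunctive sum (two heads at the same place would cancel, matching j XOR j = 0). So the Nim-value is the XOR of the 1-indexed positions of the heads.
Face-up positions (1-indexed): [2, 5, 10, 13]
XOR 0 with 2: 0 XOR 2 = 2
XOR 2 with 5: 2 XOR 5 = 7
XOR 7 with 10: 7 XOR 10 = 13
XOR 13 with 13: 13 XOR 13 = 0
Nim-value = 0

0


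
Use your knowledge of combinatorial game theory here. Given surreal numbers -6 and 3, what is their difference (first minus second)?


x = -6, y = 3
x - y = -6 - 3 = -9

-9


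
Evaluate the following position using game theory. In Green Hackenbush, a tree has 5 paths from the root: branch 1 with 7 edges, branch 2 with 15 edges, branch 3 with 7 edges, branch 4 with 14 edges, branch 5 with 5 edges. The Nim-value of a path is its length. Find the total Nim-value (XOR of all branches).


The tree has 5 branches from the ground vertex.
In Green Hackenbush, the Nim-value of a simple path of length k is k.
Branch 1: length 7, Nim-value = 7
Branch 2: length 15, Nim-value = 15
Branch 3: length 7, Nim-value = 7
Branch 4: length 14, Nim-value = 14
Branch 5: length 5, Nim-value = 5
Total Nim-value = XOR of all branch values:
0 XOR 7 = 7
7 XOR 15 = 8
8 XOR 7 = 15
15 XOR 14 = 1
1 XOR 5 = 4
Nim-value of the tree = 4

4


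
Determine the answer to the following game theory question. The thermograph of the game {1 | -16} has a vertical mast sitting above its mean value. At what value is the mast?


Game = {1 | -16}, a switch {a | b} with numbers a > b.
Its thermograph has left wall a - t and right wall b + t, which meet at t = (a - b)/2, where both equal (a + b)/2. So the mast (mean value) is at (a + b)/2.
Mean = (1 + (-16))/2 = -15/2 = -15/2

-15/2


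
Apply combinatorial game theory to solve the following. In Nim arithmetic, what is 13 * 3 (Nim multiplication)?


Nim multiplication is bilinear over XOR: (u XOR v) * w = (u*w) XOR (v*w).
So we split each operand into its bit components and XOR the pairwise Nim products.
13 = 1 + 4 + 8 (as XOR of powers of 2).
3 = 1 + 2 (as XOR of powers of 2).
Using the standard Nim-product table on single bits:
  2*2 = 3,   2*4 = 8,   2*8 = 12,
  4*4 = 6,   4*8 = 11,  8*8 = 13,
and  1*x = x (identity), k*l = l*k (commutative).
Pairwise Nim products:
  1 * 1 = 1
  1 * 2 = 2
  4 * 1 = 4
  4 * 2 = 8
  8 * 1 = 8
  8 * 2 = 12
XOR them: 1 XOR 2 XOR 4 XOR 8 XOR 8 XOR 12 = 11.
Result: 13 * 3 = 11 (in Nim).

11


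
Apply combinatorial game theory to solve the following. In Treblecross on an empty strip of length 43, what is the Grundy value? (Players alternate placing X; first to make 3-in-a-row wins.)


Treblecross: place X on empty cells; 3-in-a-row wins.
Playing within two cells of an existing X lets the opponent win at once, so sensible play treats the cells i-2..i+2 around each X as dead. The player left with no safe cell loses, so this is a normal-play take-away game on strips of safe cells.
Placing X at cell i (0-indexed) of a strip of k safe cells leaves independent strips of sizes max(0, i-2) and max(0, k-i-3). Hence G(k) = mex{ G(max(0,i-2)) XOR G(max(0,k-i-3)) : 0 <= i < k }, with G(0) = 0.
G(1): splits (0,0):0^0=0 -> mex({0}) = 1
G(2): splits (0,0):0^0=0 -> mex({0}) = 1
G(3): splits (0,0):0^0=0 -> mex({0}) = 1
G(4): splits (0,1):0^1=1 (0,0):0^0=0 -> mex({0, 1}) = 2
G(5): splits (0,2):0^1=1 (0,1):0^1=1 (0,0):0^0=0 -> mex({0, 1}) = 2
G(6) = mex({1}) = 0
G(7) = mex({0, 1, 2}) = 3
G(8) = mex({0, 1, 2}) = 3
G(9) = mex({0, 2}) = 1
G(10) = mex({0, 2, 3}) = 1
G(11) = mex({0, 3}) = 1
G(12) = mex({1, 3}) = 0
G(13) = mex({0, 1, 2, 3}) = 4
G(14) = mex({0, 1, 2}) = 3
G(15) = mex({0, 1, 2}) = 3
G(16) = mex({0, 1, 2, 4}) = 3
G(17) = mex({0, 1, 3, 4}) = 2
G(18) = mex({0, 1, 3, 4}) = 2
G(19) = mex({0, 1, 3, 5}) = 2
G(20) = mex({0, 1, 2, 3, 5}) = 4
G(21) = mex({0, 1, 2, 3, 5}) = 4
G(22) = mex({1, 2, 6}) = 0
G(23) = mex({0, 1, 2, 3, 4, 6}) = 5
G(24) = mex({0, 1, 2, 3, 4}) = 5
G(25) = mex({0, 1, 3, 4, 7}) = 2
G(26) = mex({0, 1, 3, 4, 5, 7}) = 2
G(27) = mex({0, 1, 3, 5}) = 2
G(28) = mex({0, 1, 2, 5}) = 3
G(29) = mex({0, 1, 2, 4, 5, 6}) = 3
G(30) = mex({1, 2, 4, 6}) = 0
G(31) = mex({0, 1, 2, 3, 4, 6}) = 5
G(32) = mex({1, 2, 3, 4, 7}) = 0
G(33) = mex({0, 3, 7}) = 1
G(34) = mex({0, 2, 3, 5, 7}) = 1
G(35) = mex({0, 2, 3, 5, 6}) = 1
G(36) = mex({0, 1, 2, 5, 6}) = 3
G(37) = mex({0, 1, 2, 4, 5, 6}) = 3
G(38) = mex({0, 1, 2, 4}) = 3
G(39) = mex({0, 1, 2, 3, 4, 7}) = 5
G(40) = mex({0, 1, 2, 3, 4, 5, 7}) = 6
G(41) = mex({0, 1, 2, 3, 5, 7}) = 4
G(42) = mex({0, 1, 2, 3, 5, 6, 7}) = 4
G(43) = mex({0, 2, 3, 5, 6}) = 1
Therefore G(43) = 1.

1


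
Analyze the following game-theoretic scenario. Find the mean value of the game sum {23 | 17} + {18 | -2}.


G1 = {23 | 17}, G2 = {18 | -2}
Each is a switch {a | b} with numbers a > b; its mean value is (a + b)/2, and mean value is additive over game sums: m(G1 + G2) = m(G1) + m(G2).
Mean of G1 = (23 + (17))/2 = 40/2 = 20
Mean of G2 = (18 + (-2))/2 = 16/2 = 8
Mean of G1 + G2 = 20 + 8 = 28

28


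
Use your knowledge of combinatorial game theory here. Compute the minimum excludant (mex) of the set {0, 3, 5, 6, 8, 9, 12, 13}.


Set = {0, 3, 5, 6, 8, 9, 12, 13}
0 is in the set.
1 is NOT in the set. This is the mex.
mex = 1

1


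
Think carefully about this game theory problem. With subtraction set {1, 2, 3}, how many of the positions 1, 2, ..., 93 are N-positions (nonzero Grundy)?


Subtraction set S = {1, 2, 3}, so G(n) = n mod 4.
G(n) = 0 when n is a multiple of 4.
Multiples of 4 in [1, 93]: 23
N-positions (nonzero Grundy) = 93 - 23 = 70

70


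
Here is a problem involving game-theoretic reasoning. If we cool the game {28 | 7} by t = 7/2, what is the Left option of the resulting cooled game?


Original game: {28 | 7} (a switch {a | b} with a > b).
Cooling by t (for t below the temperature (a - b)/2 = 21/2) taxes each move by t: {a | b} cooled by t is {a - t | b + t}.
Cooling amount: t = 7/2
Cooled Left option: 28 - 7/2 = 49/2
Cooled Right option: 7 + 7/2 = 21/2
Cooled game: {49/2 | 21/2}
Left option = 49/2

49/2


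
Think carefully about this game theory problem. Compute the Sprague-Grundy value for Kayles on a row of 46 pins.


Kayles: a move removes 1 or 2 adjacent pins from a contiguous row.
Removing pins from a row of k leaves two independent rows (a, b) with a + b = k - 1 (one pin) or a + b = k - 2 (two pins); an end removal gives a = 0.
By Sprague-Grundy, G(k) = mex{ G(a) XOR G(b) } over all these splits. G(0) = 0.
G(1): splits (0,0):0^0=0 -> mex({0}) = 1
G(2): splits (0,1):0^1=1 (0,0):0^0=0 -> mex({0, 1}) = 2
G(3): splits (0,2):0^2=2 (1,1):1^1=0 (0,1):0^1=1 -> mex({0, 1, 2}) = 3
G(4): splits (0,3):0^3=3 (1,2):1^2=3 (0,2):0^2=2 (1,1):1^1=0 -> mex({0, 2, 3}) = 1
G(5): splits (0,4):0^1=1 (1,3):1^3=2 (2,2):2^2=0 (0,3):0^3=3 (1,2):1^2=3 -> mex({0, 1, 2, 3}) = 4
G(6) = mex({0, 1, 2, 4}) = 3
G(7) = mex({0, 1, 3, 4, 5}) = 2
G(8) = mex({0, 2, 3, 5, 6}) = 1
G(9) = mex({0, 1, 2, 3, 6, 7}) = 4
G(10) = mex({0, 1, 3, 4, 5, 7}) = 2
G(11) = mex({0, 1, 2, 3, 4, 5}) = 6
G(12) = mex({0, 1, 2, 3, 5, 6, 7}) = 4
G(13) = mex({0, 2, 3, 4, 6, 7}) = 1
G(14) = mex({0, 1, 4, 5, 6, 7}) = 2
G(15) = mex({0, 1, 2, 3, 4, 5, 6}) = 7
G(16) = mex({0, 2, 3, 5, 6, 7}) = 1
G(17) = mex({0, 1, 2, 3, 5, 6, 7}) = 4
G(18) = mex({0, 1, 2, 4, 5, 6}) = 3
G(19) = mex({0, 1, 3, 4, 5, 7}) = 2
G(20) = mex({0, 2, 3, 4, 5, 6, 7}) = 1
G(21) = mex({0, 1, 2, 3, 5, 6, 7}) = 4
G(22) = mex({0, 1, 2, 3, 4, 5, 7}) = 6
G(23) = mex({0, 1, 2, 3, 4, 5, 6}) = 7
G(24) = mex({0, 1, 2, 3, 5, 6, 7}) = 4
G(25) = mex({0, 2, 3, 4, 6, 7}) = 1
G(26) = mex({0, 1, 3, 4, 5, 6, 7}) = 2
G(27) = mex({0, 1, 2, 3, 4, 5, 6, 7}) = 8
G(28) = mex({0, 1, 2, 3, 4, 6, 7, 8}) = 5
G(29) = mex({0, 1, 2, 3, 5, 6, 7, 8, 9}) = 4
G(30) = mex({0, 1, 2, 3, 4, 5, 6, 9, 10}) = 7
G(31) = mex({0, 1, 3, 4, 5, 7, 10, 11}) = 2
G(32) = mex({0, 2, 3, 4, 5, 6, 7, 9, 11}) = 1
G(33) = mex({0, 1, 2, 3, 4, 5, 6, 7, 9, 12}) = 8
G(34) = mex({0, 1, 2, 3, 4, 5, 7, 8, 11, 12}) = 6
G(35) = mex({0, 1, 2, 3, 4, 5, 6, 8, 9, 10, 11}) = 7
G(36) = mex({0, 1, 2, 3, 5, 6, 7, 9, 10}) = 4
G(37) = mex({0, 2, 3, 4, 6, 7, 9, 10, 11, 12}) = 1
G(38) = mex({0, 1, 3, 4, 5, 6, 7, 9, 10, 11, 12}) = 2
G(39) = mex({0, 1, 2, 4, 5, 6, 7, 9, 10, 12, 14}) = 3
G(40) = mex({0, 2, 3, 4, 6, 7, 11, 12, 14}) = 1
G(41) = mex({0, 1, 2, 3, 5, 6, 7, 9, 10, 11, 12}) = 4
G(42) = mex({0, 1, 2, 3, 4, 5, 6, 9, 10}) = 7
G(43) = mex({0, 1, 3, 4, 5, 7, 9, 10, 12, 15}) = 2
G(44) = mex({0, 2, 3, 4, 5, 6, 7, 9, 10, 12, 15}) = 1
G(45) = mex({0, 1, 2, 3, 4, 5, 6, 7, 9, 10, 12, 14}) = 8
G(46) = mex({0, 1, 3, 4, 5, 7, 8, 11, 12, 14}) = 2
Therefore G(46) = 2.

2


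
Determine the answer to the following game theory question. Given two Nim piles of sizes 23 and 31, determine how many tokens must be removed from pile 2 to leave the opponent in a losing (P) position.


Piles: 23 and 31
Current XOR: 23 XOR 31 = 8 (non-zero, so this is an N-position).
To make the XOR zero, we need to find a move that balances the piles.
For pile 2 (size 31): target = 31 XOR 8 = 23
We reduce pile 2 from 31 to 23.
Tokens removed: 31 - 23 = 8
Verification: 23 XOR 23 = 0

8


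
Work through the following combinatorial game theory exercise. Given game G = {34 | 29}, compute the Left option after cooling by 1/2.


Original game: {34 | 29} (a switch {a | b} with a > b).
Cooling by t (for t below the temperature (a - b)/2 = 5/2) taxes each move by t: {a | b} cooled by t is {a - t | b + t}.
Cooling amount: t = 1/2
Cooled Left option: 34 - 1/2 = 67/2
Cooled Right option: 29 + 1/2 = 59/2
Cooled game: {67/2 | 59/2}
Left option = 67/2

67/2


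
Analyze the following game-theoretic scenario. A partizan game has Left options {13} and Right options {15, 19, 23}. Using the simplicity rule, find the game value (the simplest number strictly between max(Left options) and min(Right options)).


Left options: {13}, max = 13
Right options: {15, 19, 23}, min = 15
All options are numbers and max(Left) < min(Right), so by the simplicity theorem the value is the simplest (earliest-born) number strictly between 13 and 15.
The only integer strictly between 13 and 15 is 14.
No non-integer in the interval can be simpler: if x is a non-integer in the interval, then floor(x) or ceil(x) also lies in the interval (the interval contains an integer), and both are proper prefixes of x's sign expansion, i.e. born earlier. So the game value is 14.
Game value = 14

14


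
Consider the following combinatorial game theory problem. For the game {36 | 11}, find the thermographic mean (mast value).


Game = {36 | 11}, a switch {a | b} with numbers a > b.
Its thermograph has left wall a - t and right wall b + t, which meet at t = (a - b)/2, where both equal (a + b)/2. So the mast (mean value) is at (a + b)/2.
Mean = (36 + (11))/2 = 47/2 = 47/2

47/2


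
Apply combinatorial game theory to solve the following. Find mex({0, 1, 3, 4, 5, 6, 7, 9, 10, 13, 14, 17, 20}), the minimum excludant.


Set = {0, 1, 3, 4, 5, 6, 7, 9, 10, 13, 14, 17, 20}
0 is in the set.
1 is in the set.
2 is NOT in the set. This is the mex.
mex = 2

2


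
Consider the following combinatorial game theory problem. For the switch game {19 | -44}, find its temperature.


The game is {19 | -44}, a switch {a | b} with numbers a > b.
Cooling {a | b} by t gives {a - t | b + t}, which stops being hot when a - t = b + t, i.e. at t = (a - b)/2. So the temperature of a switch is (a - b)/2.
Temperature = (Left option - Right option) / 2
= (19 - (-44)) / 2
= 63 / 2
= 63/2

63/2


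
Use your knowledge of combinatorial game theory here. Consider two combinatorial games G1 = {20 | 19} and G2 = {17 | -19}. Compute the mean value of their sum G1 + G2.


G1 = {20 | 19}, G2 = {17 | -19}
Each is a switch {a | b} with numbers a > b; its mean value is (a + b)/2, and mean value is additive over game sums: m(G1 + G2) = m(G1) + m(G2).
Mean of G1 = (20 + (19))/2 = 39/2 = 39/2
Mean of G2 = (17 + (-19))/2 = -2/2 = -1
Mean of G1 + G2 = 39/2 + -1 = 37/2

37/2


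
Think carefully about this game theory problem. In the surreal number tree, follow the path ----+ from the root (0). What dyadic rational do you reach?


Sign expansion: ----+
Rule: track bounds (lo, hi), initially (-inf, +inf). On '+', the current value becomes lo and we move to the simplest number in (value, hi): value + 1 if hi = +inf, otherwise the midpoint (value + hi)/2. On '-', the current value becomes hi and we move to value - 1 if lo = -inf, otherwise the midpoint (lo + value)/2.
Start at 0.
Step 1: sign = -, move left. Bounds: (-inf, 0). Value = -1
Step 2: sign = -, move left. Bounds: (-inf, -1). Value = -2
Step 3: sign = -, move left. Bounds: (-inf, -2). Value = -3
Step 4: sign = -, move left. Bounds: (-inf, -3). Value = -4
Step 5: sign = +, move right. Bounds: (-4, -3). Value = -7/2
The surreal number with sign expansion ----+ is -7/2.

-7/2


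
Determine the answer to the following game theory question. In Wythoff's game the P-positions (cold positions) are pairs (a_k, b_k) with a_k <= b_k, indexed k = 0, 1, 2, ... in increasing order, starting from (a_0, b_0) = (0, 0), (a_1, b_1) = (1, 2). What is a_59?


By Wythoff's theorem, a_k = floor(k * phi) and b_k = floor(k * phi^2) = a_k + k, where phi = (1 + sqrt(5))/2 is the golden ratio.
phi = (1 + sqrt(5))/2 = 1.618034
k = 59
k * phi = 59 * 1.618034 = 95.464005
a_59 = floor(k * phi) = 95

95


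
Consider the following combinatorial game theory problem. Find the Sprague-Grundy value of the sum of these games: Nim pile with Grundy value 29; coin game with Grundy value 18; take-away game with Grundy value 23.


By the Sprague-Grundy theorem, the Grundy value of a sum of games is the XOR of individual Grundy values.
Nim pile: Grundy value = 29. Running XOR: 0 XOR 29 = 29
coin game: Grundy value = 18. Running XOR: 29 XOR 18 = 15
take-away game: Grundy value = 23. Running XOR: 15 XOR 23 = 24
The combined Grundy value is 24.

24


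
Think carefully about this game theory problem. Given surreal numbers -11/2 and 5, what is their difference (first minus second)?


x = -11/2, y = 5
Converting to common denominator: 2
x = -11/2, y = 10/2
x - y = -11/2 - 5 = -21/2

-21/2


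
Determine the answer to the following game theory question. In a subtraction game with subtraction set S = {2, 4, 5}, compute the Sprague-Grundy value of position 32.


The subtraction set is S = {2, 4, 5}.
G(k) = mex{ G(k - s) : s in S, s <= k }. We compute iteratively: G(0) = 0.
G(1) = mex({}) = 0
G(2) = mex({0}) = 1
G(3) = mex({0}) = 1
G(4) = mex({0, 1}) = 2
G(5) = mex({0, 1}) = 2
G(6) = mex({0, 1, 2}) = 3
G(7) = mex({1, 2}) = 0
G(8) = mex({1, 2, 3}) = 0
G(9) = mex({0, 2}) = 1
G(10) = mex({0, 2, 3}) = 1
G(11) = mex({0, 1, 3}) = 2
Observe that G(7)..G(11) = 0, 0, 1, 1, 2 repeats G(0)..G(4) = 0, 0, 1, 1, 2.
For k >= max(S) = 5, G(k) is determined by the previous 5 values G(k-5)..G(k-1); a window of 5 consecutive values has recurred shifted by 7, so by induction G(k + 7) = G(k) for all k >= 0: the sequence is periodic from the start with period 7.
One period: G(0..6) = 0, 0, 1, 1, 2, 2, 3.
32 mod 7 = 4, so G(32) = G(4) = 2.

2


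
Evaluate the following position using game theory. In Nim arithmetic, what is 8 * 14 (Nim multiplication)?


Nim multiplication is bilinear over XOR: (u XOR v) * w = (u*w) XOR (v*w).
So we split each operand into its bit components and XOR the pairwise Nim products.
8 = 8 (as XOR of powers of 2).
14 = 2 + 4 + 8 (as XOR of powers of 2).
Using the standard Nim-product table on single bits:
  2*2 = 3,   2*4 = 8,   2*8 = 12,
  4*4 = 6,   4*8 = 11,  8*8 = 13,
and  1*x = x (identity), k*l = l*k (commutative).
Pairwise Nim products:
  8 * 2 = 12
  8 * 4 = 11
  8 * 8 = 13
XOR them: 12 XOR 11 XOR 13 = 10.
Result: 8 * 14 = 10 (in Nim).

10


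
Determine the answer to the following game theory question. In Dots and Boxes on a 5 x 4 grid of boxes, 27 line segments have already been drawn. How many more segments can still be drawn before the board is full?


Grid: 5 x 4 boxes, i.e. 6 rows and 5 columns of dots.
Horizontal edges: (rows + 1) * cols = 6 * 4 = 24
Vertical edges: rows * (cols + 1) = 5 * 5 = 25
Total edges: 24 + 25 = 49
Edges drawn: 27
Remaining: 49 - 27 = 22

22


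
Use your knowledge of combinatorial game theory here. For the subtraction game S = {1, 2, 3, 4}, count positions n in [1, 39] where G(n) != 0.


Subtraction set S = {1, 2, 3, 4}, so G(n) = n mod 5.
G(n) = 0 when n is a multiple of 5.
Multiples of 5 in [1, 39]: 7
N-positions (nonzero Grundy) = 39 - 7 = 32

32


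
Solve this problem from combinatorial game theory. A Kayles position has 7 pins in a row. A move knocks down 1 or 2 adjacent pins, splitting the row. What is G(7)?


Kayles: a move removes 1 or 2 adjacent pins from a contiguous row.
Removing pins from a row of k leaves two independent rows (a, b) with a + b = k - 1 (one pin) or a + b = k - 2 (two pins); an end removal gives a = 0.
By Sprague-Grundy, G(k) = mex{ G(a) XOR G(b) } over all these splits. G(0) = 0.
G(1): splits (0,0):0^0=0 -> mex({0}) = 1
G(2): splits (0,1):0^1=1 (0,0):0^0=0 -> mex({0, 1}) = 2
G(3): splits (0,2):0^2=2 (1,1):1^1=0 (0,1):0^1=1 -> mex({0, 1, 2}) = 3
G(4): splits (0,3):0^3=3 (1,2):1^2=3 (0,2):0^2=2 (1,1):1^1=0 -> mex({0, 2, 3}) = 1
G(5): splits (0,4):0^1=1 (1,3):1^3=2 (2,2):2^2=0 (0,3):0^3=3 (1,2):1^2=3 -> mex({0, 1, 2, 3}) = 4
G(6) = mex({0, 1, 2, 4}) = 3
G(7) = mex({0, 1, 3, 4, 5}) = 2
Therefore G(7) = 2.

2


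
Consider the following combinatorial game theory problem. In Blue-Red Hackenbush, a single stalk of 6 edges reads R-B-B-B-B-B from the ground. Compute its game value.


Edges (from ground): R-B-B-B-B-B
By Berlekamp's sign-expansion rule, a Blue-Red Hackenbush stalk has the value of the surreal number whose sign sequence is the edge sequence with B -> + and R -> -.
Sign sequence: -+++++
Trace the sign expansion in the surreal number tree, starting from 0:
Edge 1: R (sign -) -> bounds (-inf, 0), value = -1
Edge 2: B (sign +) -> bounds (-1, 0), value = -1/2
Edge 3: B (sign +) -> bounds (-1/2, 0), value = -1/4
Edge 4: B (sign +) -> bounds (-1/4, 0), value = -1/8
Edge 5: B (sign +) -> bounds (-1/8, 0), value = -1/16
Edge 6: B (sign +) -> bounds (-1/16, 0), value = -1/32
Game value = -1/32

-1/32


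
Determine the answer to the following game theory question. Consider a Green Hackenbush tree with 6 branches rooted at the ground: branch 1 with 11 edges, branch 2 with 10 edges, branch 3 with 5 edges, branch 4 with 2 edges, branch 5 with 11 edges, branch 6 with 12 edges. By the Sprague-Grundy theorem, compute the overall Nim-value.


The tree has 6 branches from the ground vertex.
In Green Hackenbush, the Nim-value of a simple path of length k is k.
Branch 1: length 11, Nim-value = 11
Branch 2: length 10, Nim-value = 10
Branch 3: length 5, Nim-value = 5
Branch 4: length 2, Nim-value = 2
Branch 5: length 11, Nim-value = 11
Branch 6: length 12, Nim-value = 12
Total Nim-value = XOR of all branch values:
0 XOR 11 = 11
11 XOR 10 = 1
1 XOR 5 = 4
4 XOR 2 = 6
6 XOR 11 = 13
13 XOR 12 = 1
Nim-value of the tree = 1

1


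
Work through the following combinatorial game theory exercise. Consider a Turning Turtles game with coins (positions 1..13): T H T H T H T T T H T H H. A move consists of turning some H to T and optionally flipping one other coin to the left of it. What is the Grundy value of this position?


Coins: T H T H T H T T T H T H H
Key fact: a single head at position k behaves exactly like a Nim heap of size k (turning it to T and optionally flipping a coin at j < k corresponds to moving the heap from k to j, or to 0), and heads combine as a disjunctive sum (two heads at the same place would cancel, matching j XOR j = 0). So the Nim-value is the XOR of the 1-indexed positions of the heads.
Face-up positions (1-indexed): [2, 4, 6, 10, 12, 13]
XOR 0 with 2: 0 XOR 2 = 2
XOR 2 with 4: 2 XOR 4 = 6
XOR 6 with 6: 6 XOR 6 = 0
XOR 0 with 10: 0 XOR 10 = 10
XOR 10 with 12: 10 XOR 12 = 6
XOR 6 with 13: 6 XOR 13 = 11
Nim-value = 11

11


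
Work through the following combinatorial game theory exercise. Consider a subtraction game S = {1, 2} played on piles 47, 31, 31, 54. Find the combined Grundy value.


Subtraction set: {1, 2}
For this subtraction set, G(n) = n mod 3 (period = max + 1 = 3).
Pile 1 (size 47): G(47) = 47 mod 3 = 2
Pile 2 (size 31): G(31) = 31 mod 3 = 1
Pile 3 (size 31): G(31) = 31 mod 3 = 1
Pile 4 (size 54): G(54) = 54 mod 3 = 0
Total Grundy value = XOR of all: 2 XOR 1 XOR 1 XOR 0 = 2

2


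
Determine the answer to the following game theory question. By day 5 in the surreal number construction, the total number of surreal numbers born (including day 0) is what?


Day 0: {|} = 0 is born. Count = 1.
Day n: the number of surreal numbers born by day n is 2^(n+1) - 1.
By day 0: 2^1 - 1 = 1
By day 1: 2^2 - 1 = 3
By day 2: 2^3 - 1 = 7
By day 3: 2^4 - 1 = 15
By day 4: 2^5 - 1 = 31
By day 5: 2^6 - 1 = 63
By day 5: 63 surreal numbers.

63


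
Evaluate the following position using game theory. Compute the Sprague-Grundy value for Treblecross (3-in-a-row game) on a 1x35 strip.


Treblecross: place X on empty cells; 3-in-a-row wins.
Playing within two cells of an existing X lets the opponent win at once, so sensible play treats the cells i-2..i+2 around each X as dead. The player left with no safe cell loses, so this is a normal-play take-away game on strips of safe cells.
Placing X at cell i (0-indexed) of a strip of k safe cells leaves independent strips of sizes max(0, i-2) and max(0, k-i-3). Hence G(k) = mex{ G(max(0,i-2)) XOR G(max(0,k-i-3)) : 0 <= i < k }, with G(0) = 0.
G(1): splits (0,0):0^0=0 -> mex({0}) = 1
G(2): splits (0,0):0^0=0 -> mex({0}) = 1
G(3): splits (0,0):0^0=0 -> mex({0}) = 1
G(4): splits (0,1):0^1=1 (0,0):0^0=0 -> mex({0, 1}) = 2
G(5): splits (0,2):0^1=1 (0,1):0^1=1 (0,0):0^0=0 -> mex({0, 1}) = 2
G(6) = mex({1}) = 0
G(7) = mex({0, 1, 2}) = 3
G(8) = mex({0, 1, 2}) = 3
G(9) = mex({0, 2}) = 1
G(10) = mex({0, 2, 3}) = 1
G(11) = mex({0, 3}) = 1
G(12) = mex({1, 3}) = 0
G(13) = mex({0, 1, 2, 3}) = 4
G(14) = mex({0, 1, 2}) = 3
G(15) = mex({0, 1, 2}) = 3
G(16) = mex({0, 1, 2, 4}) = 3
G(17) = mex({0, 1, 3, 4}) = 2
G(18) = mex({0, 1, 3, 4}) = 2
G(19) = mex({0, 1, 3, 5}) = 2
G(20) = mex({0, 1, 2, 3, 5}) = 4
G(21) = mex({0, 1, 2, 3, 5}) = 4
G(22) = mex({1, 2, 6}) = 0
G(23) = mex({0, 1, 2, 3, 4, 6}) = 5
G(24) = mex({0, 1, 2, 3, 4}) = 5
G(25) = mex({0, 1, 3, 4, 7}) = 2
G(26) = mex({0, 1, 3, 4, 5, 7}) = 2
G(27) = mex({0, 1, 3, 5}) = 2
G(28) = mex({0, 1, 2, 5}) = 3
G(29) = mex({0, 1, 2, 4, 5, 6}) = 3
G(30) = mex({1, 2, 4, 6}) = 0
G(31) = mex({0, 1, 2, 3, 4, 6}) = 5
G(32) = mex({1, 2, 3, 4, 7}) = 0
G(33) = mex({0, 3, 7}) = 1
G(34) = mex({0, 2, 3, 5, 7}) = 1
G(35) = mex({0, 2, 3, 5, 6}) = 1
Therefore G(35) = 1.

1


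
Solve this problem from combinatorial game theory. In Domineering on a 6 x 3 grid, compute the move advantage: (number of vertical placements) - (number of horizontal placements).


Board is 6 x 3 (rows x cols).
Left (vertical) placements: (rows-1) * cols = 5 * 3 = 15
Right (horizontal) placements: rows * (cols-1) = 6 * 2 = 12
Advantage = Left - Right = 15 - 12 = 3

3


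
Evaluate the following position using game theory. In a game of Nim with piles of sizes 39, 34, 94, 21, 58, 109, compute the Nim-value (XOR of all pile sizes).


We need the XOR (exclusive or) of all pile sizes.
After XOR-ing pile 1 (size 39): 0 XOR 39 = 39
After XOR-ing pile 2 (size 34): 39 XOR 34 = 5
After XOR-ing pile 3 (size 94): 5 XOR 94 = 91
After XOR-ing pile 4 (size 21): 91 XOR 21 = 78
After XOR-ing pile 5 (size 58): 78 XOR 58 = 116
After XOR-ing pile 6 (size 109): 116 XOR 109 = 25
The Nim-value of this position is 25.

25


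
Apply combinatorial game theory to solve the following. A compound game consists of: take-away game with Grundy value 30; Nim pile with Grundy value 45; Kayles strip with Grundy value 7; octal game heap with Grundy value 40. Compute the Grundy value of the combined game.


By the Sprague-Grundy theorem, the Grundy value of a sum of games is the XOR of individual Grundy values.
take-away game: Grundy value = 30. Running XOR: 0 XOR 30 = 30
Nim pile: Grundy value = 45. Running XOR: 30 XOR 45 = 51
Kayles strip: Grundy value = 7. Running XOR: 51 XOR 7 = 52
octal game heap: Grundy value = 40. Running XOR: 52 XOR 40 = 28
The combined Grundy value is 28.

28


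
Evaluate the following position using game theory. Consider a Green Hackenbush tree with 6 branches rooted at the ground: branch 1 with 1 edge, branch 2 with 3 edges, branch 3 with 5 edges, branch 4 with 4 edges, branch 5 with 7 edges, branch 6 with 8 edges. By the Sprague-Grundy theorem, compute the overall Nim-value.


The tree has 6 branches from the ground vertex.
In Green Hackenbush, the Nim-value of a simple path of length k is k.
Branch 1: length 1, Nim-value = 1
Branch 2: length 3, Nim-value = 3
Branch 3: length 5, Nim-value = 5
Branch 4: length 4, Nim-value = 4
Branch 5: length 7, Nim-value = 7
Branch 6: length 8, Nim-value = 8
Total Nim-value = XOR of all branch values:
0 XOR 1 = 1
1 XOR 3 = 2
2 XOR 5 = 7
7 XOR 4 = 3
3 XOR 7 = 4
4 XOR 8 = 12
Nim-value of the tree = 12

12


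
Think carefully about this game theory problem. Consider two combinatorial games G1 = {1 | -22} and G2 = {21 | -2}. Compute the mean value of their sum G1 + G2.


G1 = {1 | -22}, G2 = {21 | -2}
Each is a switch {a | b} with numbers a > b; its mean value is (a + b)/2, and mean value is additive over game sums: m(G1 + G2) = m(G1) + m(G2).
Mean of G1 = (1 + (-22))/2 = -21/2 = -21/2
Mean of G2 = (21 + (-2))/2 = 19/2 = 19/2
Mean of G1 + G2 = -21/2 + 19/2 = -1

-1


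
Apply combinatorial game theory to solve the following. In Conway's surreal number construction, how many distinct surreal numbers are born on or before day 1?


Day 0: {|} = 0 is born. Count = 1.
Day n: the number of surreal numbers born by day n is 2^(n+1) - 1.
By day 0: 2^1 - 1 = 1
By day 1: 2^2 - 1 = 3
By day 1: 3 surreal numbers.

3


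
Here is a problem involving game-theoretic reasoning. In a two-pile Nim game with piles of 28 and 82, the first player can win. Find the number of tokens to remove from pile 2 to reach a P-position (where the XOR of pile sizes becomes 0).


Piles: 28 and 82
Current XOR: 28 XOR 82 = 78 (non-zero, so this is an N-position).
To make the XOR zero, we need to find a move that balances the piles.
For pile 2 (size 82): target = 82 XOR 78 = 28
We reduce pile 2 from 82 to 28.
Tokens removed: 82 - 28 = 54
Verification: 28 XOR 28 = 0

54


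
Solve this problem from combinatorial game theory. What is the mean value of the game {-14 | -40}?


Game = {-14 | -40}, a switch {a | b} with numbers a > b.
Its thermograph has left wall a - t and right wall b + t, which meet at t = (a - b)/2, where both equal (a + b)/2. So the mast (mean value) is at (a + b)/2.
Mean = (-14 + (-40))/2 = -54/2 = -27

-27


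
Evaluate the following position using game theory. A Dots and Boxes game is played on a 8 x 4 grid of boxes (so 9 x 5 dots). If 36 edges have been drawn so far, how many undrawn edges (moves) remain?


Grid: 8 x 4 boxes, i.e. 9 rows and 5 columns of dots.
Horizontal edges: (rows + 1) * cols = 9 * 4 = 36
Vertical edges: rows * (cols + 1) = 8 * 5 = 40
Total edges: 36 + 40 = 76
Edges drawn: 36
Remaining: 76 - 36 = 40

40


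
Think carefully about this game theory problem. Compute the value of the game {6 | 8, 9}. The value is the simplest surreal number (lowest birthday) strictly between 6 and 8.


Left options: {6}, max = 6
Right options: {8, 9}, min = 8
All options are numbers and max(Left) < min(Right), so by the simplicity theorem the value is the simplest (earliest-born) number strictly between 6 and 8.
The only integer strictly between 6 and 8 is 7.
No non-integer in the interval can be simpler: if x is a non-integer in the interval, then floor(x) or ceil(x) also lies in the interval (the interval contains an integer), and both are proper prefixes of x's sign expansion, i.e. born earlier. So the game value is 7.
Game value = 7

7
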